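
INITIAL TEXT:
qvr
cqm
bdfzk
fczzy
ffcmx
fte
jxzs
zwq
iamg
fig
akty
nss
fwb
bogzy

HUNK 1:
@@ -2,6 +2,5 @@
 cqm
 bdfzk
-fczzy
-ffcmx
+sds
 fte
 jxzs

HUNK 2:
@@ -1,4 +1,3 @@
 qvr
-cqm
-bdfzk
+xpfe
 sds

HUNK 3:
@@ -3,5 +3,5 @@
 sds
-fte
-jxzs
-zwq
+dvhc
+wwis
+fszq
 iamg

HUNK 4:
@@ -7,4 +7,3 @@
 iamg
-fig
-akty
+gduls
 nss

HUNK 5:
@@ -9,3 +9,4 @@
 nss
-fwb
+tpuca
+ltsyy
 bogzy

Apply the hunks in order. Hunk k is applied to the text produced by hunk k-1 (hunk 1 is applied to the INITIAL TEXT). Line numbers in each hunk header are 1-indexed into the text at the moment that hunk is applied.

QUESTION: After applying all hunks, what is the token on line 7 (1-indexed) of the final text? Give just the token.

Answer: iamg

Derivation:
Hunk 1: at line 2 remove [fczzy,ffcmx] add [sds] -> 13 lines: qvr cqm bdfzk sds fte jxzs zwq iamg fig akty nss fwb bogzy
Hunk 2: at line 1 remove [cqm,bdfzk] add [xpfe] -> 12 lines: qvr xpfe sds fte jxzs zwq iamg fig akty nss fwb bogzy
Hunk 3: at line 3 remove [fte,jxzs,zwq] add [dvhc,wwis,fszq] -> 12 lines: qvr xpfe sds dvhc wwis fszq iamg fig akty nss fwb bogzy
Hunk 4: at line 7 remove [fig,akty] add [gduls] -> 11 lines: qvr xpfe sds dvhc wwis fszq iamg gduls nss fwb bogzy
Hunk 5: at line 9 remove [fwb] add [tpuca,ltsyy] -> 12 lines: qvr xpfe sds dvhc wwis fszq iamg gduls nss tpuca ltsyy bogzy
Final line 7: iamg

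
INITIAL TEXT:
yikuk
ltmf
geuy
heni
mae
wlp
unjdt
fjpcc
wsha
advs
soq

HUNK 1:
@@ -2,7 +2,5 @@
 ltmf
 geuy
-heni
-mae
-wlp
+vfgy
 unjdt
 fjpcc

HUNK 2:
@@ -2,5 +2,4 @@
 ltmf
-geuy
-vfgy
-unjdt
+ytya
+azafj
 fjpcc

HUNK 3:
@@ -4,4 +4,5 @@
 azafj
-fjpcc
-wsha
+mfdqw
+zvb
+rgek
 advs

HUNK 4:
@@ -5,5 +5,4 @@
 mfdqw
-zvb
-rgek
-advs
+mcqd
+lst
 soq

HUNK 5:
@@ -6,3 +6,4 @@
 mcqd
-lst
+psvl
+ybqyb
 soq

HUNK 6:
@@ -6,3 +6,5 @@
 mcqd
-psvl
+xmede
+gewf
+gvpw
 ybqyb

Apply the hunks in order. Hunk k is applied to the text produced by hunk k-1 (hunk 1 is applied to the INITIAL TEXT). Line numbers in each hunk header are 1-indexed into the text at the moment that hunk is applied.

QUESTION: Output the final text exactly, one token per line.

Answer: yikuk
ltmf
ytya
azafj
mfdqw
mcqd
xmede
gewf
gvpw
ybqyb
soq

Derivation:
Hunk 1: at line 2 remove [heni,mae,wlp] add [vfgy] -> 9 lines: yikuk ltmf geuy vfgy unjdt fjpcc wsha advs soq
Hunk 2: at line 2 remove [geuy,vfgy,unjdt] add [ytya,azafj] -> 8 lines: yikuk ltmf ytya azafj fjpcc wsha advs soq
Hunk 3: at line 4 remove [fjpcc,wsha] add [mfdqw,zvb,rgek] -> 9 lines: yikuk ltmf ytya azafj mfdqw zvb rgek advs soq
Hunk 4: at line 5 remove [zvb,rgek,advs] add [mcqd,lst] -> 8 lines: yikuk ltmf ytya azafj mfdqw mcqd lst soq
Hunk 5: at line 6 remove [lst] add [psvl,ybqyb] -> 9 lines: yikuk ltmf ytya azafj mfdqw mcqd psvl ybqyb soq
Hunk 6: at line 6 remove [psvl] add [xmede,gewf,gvpw] -> 11 lines: yikuk ltmf ytya azafj mfdqw mcqd xmede gewf gvpw ybqyb soq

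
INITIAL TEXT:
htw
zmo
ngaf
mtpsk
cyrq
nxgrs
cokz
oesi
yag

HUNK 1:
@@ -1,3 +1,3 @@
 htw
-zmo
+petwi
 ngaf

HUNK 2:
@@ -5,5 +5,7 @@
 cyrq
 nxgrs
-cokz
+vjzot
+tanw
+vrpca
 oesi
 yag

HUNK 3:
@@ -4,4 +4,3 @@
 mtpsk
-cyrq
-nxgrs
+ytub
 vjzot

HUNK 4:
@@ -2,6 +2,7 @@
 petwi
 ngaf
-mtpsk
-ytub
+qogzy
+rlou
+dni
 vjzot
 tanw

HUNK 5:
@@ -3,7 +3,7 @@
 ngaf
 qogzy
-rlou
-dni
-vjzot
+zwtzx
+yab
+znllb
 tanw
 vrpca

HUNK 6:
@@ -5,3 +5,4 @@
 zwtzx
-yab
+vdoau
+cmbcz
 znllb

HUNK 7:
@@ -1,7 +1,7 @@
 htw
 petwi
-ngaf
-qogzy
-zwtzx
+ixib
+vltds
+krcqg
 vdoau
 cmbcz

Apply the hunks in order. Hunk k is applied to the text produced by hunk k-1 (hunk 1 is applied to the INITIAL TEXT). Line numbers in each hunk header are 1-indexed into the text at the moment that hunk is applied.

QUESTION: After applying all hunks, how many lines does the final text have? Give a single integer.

Answer: 12

Derivation:
Hunk 1: at line 1 remove [zmo] add [petwi] -> 9 lines: htw petwi ngaf mtpsk cyrq nxgrs cokz oesi yag
Hunk 2: at line 5 remove [cokz] add [vjzot,tanw,vrpca] -> 11 lines: htw petwi ngaf mtpsk cyrq nxgrs vjzot tanw vrpca oesi yag
Hunk 3: at line 4 remove [cyrq,nxgrs] add [ytub] -> 10 lines: htw petwi ngaf mtpsk ytub vjzot tanw vrpca oesi yag
Hunk 4: at line 2 remove [mtpsk,ytub] add [qogzy,rlou,dni] -> 11 lines: htw petwi ngaf qogzy rlou dni vjzot tanw vrpca oesi yag
Hunk 5: at line 3 remove [rlou,dni,vjzot] add [zwtzx,yab,znllb] -> 11 lines: htw petwi ngaf qogzy zwtzx yab znllb tanw vrpca oesi yag
Hunk 6: at line 5 remove [yab] add [vdoau,cmbcz] -> 12 lines: htw petwi ngaf qogzy zwtzx vdoau cmbcz znllb tanw vrpca oesi yag
Hunk 7: at line 1 remove [ngaf,qogzy,zwtzx] add [ixib,vltds,krcqg] -> 12 lines: htw petwi ixib vltds krcqg vdoau cmbcz znllb tanw vrpca oesi yag
Final line count: 12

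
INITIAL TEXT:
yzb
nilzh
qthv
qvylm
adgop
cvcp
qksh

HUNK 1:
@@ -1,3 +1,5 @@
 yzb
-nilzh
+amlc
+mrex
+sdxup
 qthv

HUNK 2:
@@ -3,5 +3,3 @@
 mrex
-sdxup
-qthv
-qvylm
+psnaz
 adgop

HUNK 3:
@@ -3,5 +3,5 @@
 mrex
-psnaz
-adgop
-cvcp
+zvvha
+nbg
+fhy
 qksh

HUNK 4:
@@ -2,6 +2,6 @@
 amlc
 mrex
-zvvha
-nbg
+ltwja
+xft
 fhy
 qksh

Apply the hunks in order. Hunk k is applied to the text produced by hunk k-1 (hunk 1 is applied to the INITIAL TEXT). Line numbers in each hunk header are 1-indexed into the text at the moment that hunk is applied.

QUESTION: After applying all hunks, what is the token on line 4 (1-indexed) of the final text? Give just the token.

Answer: ltwja

Derivation:
Hunk 1: at line 1 remove [nilzh] add [amlc,mrex,sdxup] -> 9 lines: yzb amlc mrex sdxup qthv qvylm adgop cvcp qksh
Hunk 2: at line 3 remove [sdxup,qthv,qvylm] add [psnaz] -> 7 lines: yzb amlc mrex psnaz adgop cvcp qksh
Hunk 3: at line 3 remove [psnaz,adgop,cvcp] add [zvvha,nbg,fhy] -> 7 lines: yzb amlc mrex zvvha nbg fhy qksh
Hunk 4: at line 2 remove [zvvha,nbg] add [ltwja,xft] -> 7 lines: yzb amlc mrex ltwja xft fhy qksh
Final line 4: ltwja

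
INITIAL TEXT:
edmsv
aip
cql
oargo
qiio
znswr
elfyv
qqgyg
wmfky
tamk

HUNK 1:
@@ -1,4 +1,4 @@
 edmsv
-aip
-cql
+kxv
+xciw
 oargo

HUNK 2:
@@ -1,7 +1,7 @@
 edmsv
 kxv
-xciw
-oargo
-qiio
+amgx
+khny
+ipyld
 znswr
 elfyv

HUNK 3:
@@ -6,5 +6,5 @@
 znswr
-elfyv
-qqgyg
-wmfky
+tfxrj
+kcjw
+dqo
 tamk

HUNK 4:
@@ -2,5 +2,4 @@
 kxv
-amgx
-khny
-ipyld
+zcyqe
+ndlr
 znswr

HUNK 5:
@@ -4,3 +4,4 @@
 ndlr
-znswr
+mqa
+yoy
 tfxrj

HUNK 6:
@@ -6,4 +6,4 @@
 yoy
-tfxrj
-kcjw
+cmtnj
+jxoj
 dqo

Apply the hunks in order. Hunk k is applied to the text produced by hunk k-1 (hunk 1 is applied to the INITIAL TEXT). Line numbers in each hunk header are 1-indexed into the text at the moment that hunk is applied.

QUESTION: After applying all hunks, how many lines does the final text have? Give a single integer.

Answer: 10

Derivation:
Hunk 1: at line 1 remove [aip,cql] add [kxv,xciw] -> 10 lines: edmsv kxv xciw oargo qiio znswr elfyv qqgyg wmfky tamk
Hunk 2: at line 1 remove [xciw,oargo,qiio] add [amgx,khny,ipyld] -> 10 lines: edmsv kxv amgx khny ipyld znswr elfyv qqgyg wmfky tamk
Hunk 3: at line 6 remove [elfyv,qqgyg,wmfky] add [tfxrj,kcjw,dqo] -> 10 lines: edmsv kxv amgx khny ipyld znswr tfxrj kcjw dqo tamk
Hunk 4: at line 2 remove [amgx,khny,ipyld] add [zcyqe,ndlr] -> 9 lines: edmsv kxv zcyqe ndlr znswr tfxrj kcjw dqo tamk
Hunk 5: at line 4 remove [znswr] add [mqa,yoy] -> 10 lines: edmsv kxv zcyqe ndlr mqa yoy tfxrj kcjw dqo tamk
Hunk 6: at line 6 remove [tfxrj,kcjw] add [cmtnj,jxoj] -> 10 lines: edmsv kxv zcyqe ndlr mqa yoy cmtnj jxoj dqo tamk
Final line count: 10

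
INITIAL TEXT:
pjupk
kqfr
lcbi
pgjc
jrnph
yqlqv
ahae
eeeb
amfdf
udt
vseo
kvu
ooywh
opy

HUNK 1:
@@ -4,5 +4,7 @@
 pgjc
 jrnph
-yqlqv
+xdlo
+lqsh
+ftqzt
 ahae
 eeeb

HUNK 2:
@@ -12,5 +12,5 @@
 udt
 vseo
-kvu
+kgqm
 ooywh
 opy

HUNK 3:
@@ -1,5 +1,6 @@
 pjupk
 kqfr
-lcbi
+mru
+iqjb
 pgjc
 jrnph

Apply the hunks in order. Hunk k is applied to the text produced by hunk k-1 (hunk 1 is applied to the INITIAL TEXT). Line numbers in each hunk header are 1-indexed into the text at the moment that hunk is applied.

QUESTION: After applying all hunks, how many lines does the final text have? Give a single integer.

Answer: 17

Derivation:
Hunk 1: at line 4 remove [yqlqv] add [xdlo,lqsh,ftqzt] -> 16 lines: pjupk kqfr lcbi pgjc jrnph xdlo lqsh ftqzt ahae eeeb amfdf udt vseo kvu ooywh opy
Hunk 2: at line 12 remove [kvu] add [kgqm] -> 16 lines: pjupk kqfr lcbi pgjc jrnph xdlo lqsh ftqzt ahae eeeb amfdf udt vseo kgqm ooywh opy
Hunk 3: at line 1 remove [lcbi] add [mru,iqjb] -> 17 lines: pjupk kqfr mru iqjb pgjc jrnph xdlo lqsh ftqzt ahae eeeb amfdf udt vseo kgqm ooywh opy
Final line count: 17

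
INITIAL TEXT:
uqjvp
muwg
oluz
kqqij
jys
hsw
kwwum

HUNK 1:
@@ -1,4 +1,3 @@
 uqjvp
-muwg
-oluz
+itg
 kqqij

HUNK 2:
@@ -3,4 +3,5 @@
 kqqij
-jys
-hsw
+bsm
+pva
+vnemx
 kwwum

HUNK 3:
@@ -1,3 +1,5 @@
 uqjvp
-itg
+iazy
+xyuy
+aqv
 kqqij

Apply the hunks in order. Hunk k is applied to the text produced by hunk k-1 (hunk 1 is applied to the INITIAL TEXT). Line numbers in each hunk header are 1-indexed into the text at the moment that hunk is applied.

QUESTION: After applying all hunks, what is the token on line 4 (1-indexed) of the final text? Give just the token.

Hunk 1: at line 1 remove [muwg,oluz] add [itg] -> 6 lines: uqjvp itg kqqij jys hsw kwwum
Hunk 2: at line 3 remove [jys,hsw] add [bsm,pva,vnemx] -> 7 lines: uqjvp itg kqqij bsm pva vnemx kwwum
Hunk 3: at line 1 remove [itg] add [iazy,xyuy,aqv] -> 9 lines: uqjvp iazy xyuy aqv kqqij bsm pva vnemx kwwum
Final line 4: aqv

Answer: aqv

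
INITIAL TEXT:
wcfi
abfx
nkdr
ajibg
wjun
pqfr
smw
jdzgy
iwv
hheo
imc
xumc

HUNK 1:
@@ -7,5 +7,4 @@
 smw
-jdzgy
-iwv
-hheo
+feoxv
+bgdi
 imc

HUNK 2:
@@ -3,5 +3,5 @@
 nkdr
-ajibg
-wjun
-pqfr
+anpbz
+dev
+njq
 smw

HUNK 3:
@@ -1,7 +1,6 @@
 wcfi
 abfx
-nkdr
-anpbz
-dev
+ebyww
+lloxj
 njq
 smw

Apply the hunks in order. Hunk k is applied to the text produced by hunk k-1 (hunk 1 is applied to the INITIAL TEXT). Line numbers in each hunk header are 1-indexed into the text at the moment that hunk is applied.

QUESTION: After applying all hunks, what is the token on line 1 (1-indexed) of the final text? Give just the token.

Answer: wcfi

Derivation:
Hunk 1: at line 7 remove [jdzgy,iwv,hheo] add [feoxv,bgdi] -> 11 lines: wcfi abfx nkdr ajibg wjun pqfr smw feoxv bgdi imc xumc
Hunk 2: at line 3 remove [ajibg,wjun,pqfr] add [anpbz,dev,njq] -> 11 lines: wcfi abfx nkdr anpbz dev njq smw feoxv bgdi imc xumc
Hunk 3: at line 1 remove [nkdr,anpbz,dev] add [ebyww,lloxj] -> 10 lines: wcfi abfx ebyww lloxj njq smw feoxv bgdi imc xumc
Final line 1: wcfi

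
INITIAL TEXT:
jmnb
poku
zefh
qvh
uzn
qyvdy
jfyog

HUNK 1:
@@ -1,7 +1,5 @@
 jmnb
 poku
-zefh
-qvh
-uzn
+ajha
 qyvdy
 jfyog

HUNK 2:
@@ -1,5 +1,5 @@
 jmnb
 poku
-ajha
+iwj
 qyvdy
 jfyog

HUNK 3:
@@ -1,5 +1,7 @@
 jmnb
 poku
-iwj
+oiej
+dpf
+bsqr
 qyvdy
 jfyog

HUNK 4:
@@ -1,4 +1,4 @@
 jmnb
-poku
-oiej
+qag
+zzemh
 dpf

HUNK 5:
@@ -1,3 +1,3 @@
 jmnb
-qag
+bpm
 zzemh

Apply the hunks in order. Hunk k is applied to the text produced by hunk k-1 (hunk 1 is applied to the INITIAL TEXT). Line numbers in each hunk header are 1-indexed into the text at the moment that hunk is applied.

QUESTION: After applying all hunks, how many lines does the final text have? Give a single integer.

Answer: 7

Derivation:
Hunk 1: at line 1 remove [zefh,qvh,uzn] add [ajha] -> 5 lines: jmnb poku ajha qyvdy jfyog
Hunk 2: at line 1 remove [ajha] add [iwj] -> 5 lines: jmnb poku iwj qyvdy jfyog
Hunk 3: at line 1 remove [iwj] add [oiej,dpf,bsqr] -> 7 lines: jmnb poku oiej dpf bsqr qyvdy jfyog
Hunk 4: at line 1 remove [poku,oiej] add [qag,zzemh] -> 7 lines: jmnb qag zzemh dpf bsqr qyvdy jfyog
Hunk 5: at line 1 remove [qag] add [bpm] -> 7 lines: jmnb bpm zzemh dpf bsqr qyvdy jfyog
Final line count: 7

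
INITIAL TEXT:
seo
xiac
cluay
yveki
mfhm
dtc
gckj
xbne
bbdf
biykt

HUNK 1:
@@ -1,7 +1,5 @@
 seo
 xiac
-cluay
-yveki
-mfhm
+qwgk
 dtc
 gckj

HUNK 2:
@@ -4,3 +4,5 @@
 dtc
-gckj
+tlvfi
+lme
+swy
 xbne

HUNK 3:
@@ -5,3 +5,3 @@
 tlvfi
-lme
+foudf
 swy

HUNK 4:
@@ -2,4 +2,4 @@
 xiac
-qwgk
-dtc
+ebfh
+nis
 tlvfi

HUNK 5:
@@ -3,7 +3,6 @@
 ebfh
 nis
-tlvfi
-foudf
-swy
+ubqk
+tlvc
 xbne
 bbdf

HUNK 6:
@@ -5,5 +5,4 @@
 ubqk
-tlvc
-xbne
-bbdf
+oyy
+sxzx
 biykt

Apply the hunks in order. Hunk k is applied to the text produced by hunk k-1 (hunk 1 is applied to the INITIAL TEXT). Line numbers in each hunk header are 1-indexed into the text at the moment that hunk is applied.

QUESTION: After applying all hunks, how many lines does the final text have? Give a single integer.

Hunk 1: at line 1 remove [cluay,yveki,mfhm] add [qwgk] -> 8 lines: seo xiac qwgk dtc gckj xbne bbdf biykt
Hunk 2: at line 4 remove [gckj] add [tlvfi,lme,swy] -> 10 lines: seo xiac qwgk dtc tlvfi lme swy xbne bbdf biykt
Hunk 3: at line 5 remove [lme] add [foudf] -> 10 lines: seo xiac qwgk dtc tlvfi foudf swy xbne bbdf biykt
Hunk 4: at line 2 remove [qwgk,dtc] add [ebfh,nis] -> 10 lines: seo xiac ebfh nis tlvfi foudf swy xbne bbdf biykt
Hunk 5: at line 3 remove [tlvfi,foudf,swy] add [ubqk,tlvc] -> 9 lines: seo xiac ebfh nis ubqk tlvc xbne bbdf biykt
Hunk 6: at line 5 remove [tlvc,xbne,bbdf] add [oyy,sxzx] -> 8 lines: seo xiac ebfh nis ubqk oyy sxzx biykt
Final line count: 8

Answer: 8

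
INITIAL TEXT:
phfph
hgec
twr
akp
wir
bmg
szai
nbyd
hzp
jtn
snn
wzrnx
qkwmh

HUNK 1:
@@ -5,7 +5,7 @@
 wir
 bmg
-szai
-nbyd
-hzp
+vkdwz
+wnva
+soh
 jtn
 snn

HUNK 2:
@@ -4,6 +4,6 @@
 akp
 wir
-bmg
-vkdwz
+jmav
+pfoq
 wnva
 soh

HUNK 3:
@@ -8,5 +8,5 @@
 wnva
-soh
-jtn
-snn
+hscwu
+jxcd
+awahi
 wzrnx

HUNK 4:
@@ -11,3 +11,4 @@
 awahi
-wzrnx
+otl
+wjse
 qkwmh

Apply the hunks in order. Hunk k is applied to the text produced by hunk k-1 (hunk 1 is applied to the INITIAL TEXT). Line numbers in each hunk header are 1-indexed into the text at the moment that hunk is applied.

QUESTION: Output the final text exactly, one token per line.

Answer: phfph
hgec
twr
akp
wir
jmav
pfoq
wnva
hscwu
jxcd
awahi
otl
wjse
qkwmh

Derivation:
Hunk 1: at line 5 remove [szai,nbyd,hzp] add [vkdwz,wnva,soh] -> 13 lines: phfph hgec twr akp wir bmg vkdwz wnva soh jtn snn wzrnx qkwmh
Hunk 2: at line 4 remove [bmg,vkdwz] add [jmav,pfoq] -> 13 lines: phfph hgec twr akp wir jmav pfoq wnva soh jtn snn wzrnx qkwmh
Hunk 3: at line 8 remove [soh,jtn,snn] add [hscwu,jxcd,awahi] -> 13 lines: phfph hgec twr akp wir jmav pfoq wnva hscwu jxcd awahi wzrnx qkwmh
Hunk 4: at line 11 remove [wzrnx] add [otl,wjse] -> 14 lines: phfph hgec twr akp wir jmav pfoq wnva hscwu jxcd awahi otl wjse qkwmh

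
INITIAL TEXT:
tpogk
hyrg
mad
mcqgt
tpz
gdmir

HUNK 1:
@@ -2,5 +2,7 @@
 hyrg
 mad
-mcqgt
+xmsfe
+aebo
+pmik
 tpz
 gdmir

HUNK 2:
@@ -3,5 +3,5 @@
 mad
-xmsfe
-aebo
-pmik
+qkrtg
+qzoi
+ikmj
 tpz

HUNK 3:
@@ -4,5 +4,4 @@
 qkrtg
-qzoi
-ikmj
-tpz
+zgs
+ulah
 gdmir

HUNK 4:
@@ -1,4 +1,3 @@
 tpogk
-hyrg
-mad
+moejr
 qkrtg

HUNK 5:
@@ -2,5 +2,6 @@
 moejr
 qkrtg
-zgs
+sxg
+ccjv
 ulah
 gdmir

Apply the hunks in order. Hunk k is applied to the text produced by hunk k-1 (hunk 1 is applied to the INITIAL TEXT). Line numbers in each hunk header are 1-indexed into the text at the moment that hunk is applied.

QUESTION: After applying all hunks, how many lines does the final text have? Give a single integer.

Answer: 7

Derivation:
Hunk 1: at line 2 remove [mcqgt] add [xmsfe,aebo,pmik] -> 8 lines: tpogk hyrg mad xmsfe aebo pmik tpz gdmir
Hunk 2: at line 3 remove [xmsfe,aebo,pmik] add [qkrtg,qzoi,ikmj] -> 8 lines: tpogk hyrg mad qkrtg qzoi ikmj tpz gdmir
Hunk 3: at line 4 remove [qzoi,ikmj,tpz] add [zgs,ulah] -> 7 lines: tpogk hyrg mad qkrtg zgs ulah gdmir
Hunk 4: at line 1 remove [hyrg,mad] add [moejr] -> 6 lines: tpogk moejr qkrtg zgs ulah gdmir
Hunk 5: at line 2 remove [zgs] add [sxg,ccjv] -> 7 lines: tpogk moejr qkrtg sxg ccjv ulah gdmir
Final line count: 7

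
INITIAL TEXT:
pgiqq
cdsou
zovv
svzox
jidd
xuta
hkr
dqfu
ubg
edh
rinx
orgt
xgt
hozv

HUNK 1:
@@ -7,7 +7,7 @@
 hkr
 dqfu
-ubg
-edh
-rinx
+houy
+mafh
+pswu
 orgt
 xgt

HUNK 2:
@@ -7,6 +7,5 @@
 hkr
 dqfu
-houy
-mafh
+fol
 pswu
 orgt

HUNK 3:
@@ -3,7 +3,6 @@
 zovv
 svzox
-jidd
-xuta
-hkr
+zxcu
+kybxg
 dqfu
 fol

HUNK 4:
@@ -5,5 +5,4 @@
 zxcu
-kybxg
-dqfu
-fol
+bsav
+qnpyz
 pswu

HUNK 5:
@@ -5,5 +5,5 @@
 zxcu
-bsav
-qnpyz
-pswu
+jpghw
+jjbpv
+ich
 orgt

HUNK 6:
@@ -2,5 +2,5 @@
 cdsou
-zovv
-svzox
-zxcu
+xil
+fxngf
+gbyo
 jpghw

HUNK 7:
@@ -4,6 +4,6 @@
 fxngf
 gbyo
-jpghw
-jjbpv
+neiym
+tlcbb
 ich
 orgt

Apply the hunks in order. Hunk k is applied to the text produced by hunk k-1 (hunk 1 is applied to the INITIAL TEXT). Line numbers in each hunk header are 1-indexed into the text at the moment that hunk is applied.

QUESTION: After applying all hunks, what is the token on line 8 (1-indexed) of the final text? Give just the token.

Answer: ich

Derivation:
Hunk 1: at line 7 remove [ubg,edh,rinx] add [houy,mafh,pswu] -> 14 lines: pgiqq cdsou zovv svzox jidd xuta hkr dqfu houy mafh pswu orgt xgt hozv
Hunk 2: at line 7 remove [houy,mafh] add [fol] -> 13 lines: pgiqq cdsou zovv svzox jidd xuta hkr dqfu fol pswu orgt xgt hozv
Hunk 3: at line 3 remove [jidd,xuta,hkr] add [zxcu,kybxg] -> 12 lines: pgiqq cdsou zovv svzox zxcu kybxg dqfu fol pswu orgt xgt hozv
Hunk 4: at line 5 remove [kybxg,dqfu,fol] add [bsav,qnpyz] -> 11 lines: pgiqq cdsou zovv svzox zxcu bsav qnpyz pswu orgt xgt hozv
Hunk 5: at line 5 remove [bsav,qnpyz,pswu] add [jpghw,jjbpv,ich] -> 11 lines: pgiqq cdsou zovv svzox zxcu jpghw jjbpv ich orgt xgt hozv
Hunk 6: at line 2 remove [zovv,svzox,zxcu] add [xil,fxngf,gbyo] -> 11 lines: pgiqq cdsou xil fxngf gbyo jpghw jjbpv ich orgt xgt hozv
Hunk 7: at line 4 remove [jpghw,jjbpv] add [neiym,tlcbb] -> 11 lines: pgiqq cdsou xil fxngf gbyo neiym tlcbb ich orgt xgt hozv
Final line 8: ich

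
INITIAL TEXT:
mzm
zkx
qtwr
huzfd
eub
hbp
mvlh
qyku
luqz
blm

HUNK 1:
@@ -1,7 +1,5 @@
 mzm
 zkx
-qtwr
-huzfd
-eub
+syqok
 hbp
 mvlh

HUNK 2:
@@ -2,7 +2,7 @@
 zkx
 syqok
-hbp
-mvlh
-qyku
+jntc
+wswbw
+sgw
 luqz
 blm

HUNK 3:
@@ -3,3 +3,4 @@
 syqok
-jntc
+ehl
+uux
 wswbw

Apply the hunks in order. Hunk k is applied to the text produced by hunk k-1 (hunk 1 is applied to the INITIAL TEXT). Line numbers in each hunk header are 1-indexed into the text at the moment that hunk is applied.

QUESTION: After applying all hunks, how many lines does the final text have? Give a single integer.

Answer: 9

Derivation:
Hunk 1: at line 1 remove [qtwr,huzfd,eub] add [syqok] -> 8 lines: mzm zkx syqok hbp mvlh qyku luqz blm
Hunk 2: at line 2 remove [hbp,mvlh,qyku] add [jntc,wswbw,sgw] -> 8 lines: mzm zkx syqok jntc wswbw sgw luqz blm
Hunk 3: at line 3 remove [jntc] add [ehl,uux] -> 9 lines: mzm zkx syqok ehl uux wswbw sgw luqz blm
Final line count: 9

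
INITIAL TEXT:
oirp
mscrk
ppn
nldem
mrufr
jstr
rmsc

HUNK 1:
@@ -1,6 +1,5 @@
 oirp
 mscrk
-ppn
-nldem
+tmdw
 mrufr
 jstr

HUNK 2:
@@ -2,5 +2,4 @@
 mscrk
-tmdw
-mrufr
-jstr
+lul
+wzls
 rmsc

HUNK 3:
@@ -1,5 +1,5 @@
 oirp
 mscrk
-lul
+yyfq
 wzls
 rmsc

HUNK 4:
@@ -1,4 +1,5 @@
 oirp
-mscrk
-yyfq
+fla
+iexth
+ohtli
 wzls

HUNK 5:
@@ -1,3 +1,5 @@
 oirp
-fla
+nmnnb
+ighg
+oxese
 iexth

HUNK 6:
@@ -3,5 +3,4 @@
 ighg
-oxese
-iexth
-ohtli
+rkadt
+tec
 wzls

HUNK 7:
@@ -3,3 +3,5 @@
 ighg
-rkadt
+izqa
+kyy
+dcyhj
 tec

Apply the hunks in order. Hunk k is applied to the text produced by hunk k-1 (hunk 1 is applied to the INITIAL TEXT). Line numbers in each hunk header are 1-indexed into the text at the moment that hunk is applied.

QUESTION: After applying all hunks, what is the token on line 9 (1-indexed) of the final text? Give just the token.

Hunk 1: at line 1 remove [ppn,nldem] add [tmdw] -> 6 lines: oirp mscrk tmdw mrufr jstr rmsc
Hunk 2: at line 2 remove [tmdw,mrufr,jstr] add [lul,wzls] -> 5 lines: oirp mscrk lul wzls rmsc
Hunk 3: at line 1 remove [lul] add [yyfq] -> 5 lines: oirp mscrk yyfq wzls rmsc
Hunk 4: at line 1 remove [mscrk,yyfq] add [fla,iexth,ohtli] -> 6 lines: oirp fla iexth ohtli wzls rmsc
Hunk 5: at line 1 remove [fla] add [nmnnb,ighg,oxese] -> 8 lines: oirp nmnnb ighg oxese iexth ohtli wzls rmsc
Hunk 6: at line 3 remove [oxese,iexth,ohtli] add [rkadt,tec] -> 7 lines: oirp nmnnb ighg rkadt tec wzls rmsc
Hunk 7: at line 3 remove [rkadt] add [izqa,kyy,dcyhj] -> 9 lines: oirp nmnnb ighg izqa kyy dcyhj tec wzls rmsc
Final line 9: rmsc

Answer: rmsc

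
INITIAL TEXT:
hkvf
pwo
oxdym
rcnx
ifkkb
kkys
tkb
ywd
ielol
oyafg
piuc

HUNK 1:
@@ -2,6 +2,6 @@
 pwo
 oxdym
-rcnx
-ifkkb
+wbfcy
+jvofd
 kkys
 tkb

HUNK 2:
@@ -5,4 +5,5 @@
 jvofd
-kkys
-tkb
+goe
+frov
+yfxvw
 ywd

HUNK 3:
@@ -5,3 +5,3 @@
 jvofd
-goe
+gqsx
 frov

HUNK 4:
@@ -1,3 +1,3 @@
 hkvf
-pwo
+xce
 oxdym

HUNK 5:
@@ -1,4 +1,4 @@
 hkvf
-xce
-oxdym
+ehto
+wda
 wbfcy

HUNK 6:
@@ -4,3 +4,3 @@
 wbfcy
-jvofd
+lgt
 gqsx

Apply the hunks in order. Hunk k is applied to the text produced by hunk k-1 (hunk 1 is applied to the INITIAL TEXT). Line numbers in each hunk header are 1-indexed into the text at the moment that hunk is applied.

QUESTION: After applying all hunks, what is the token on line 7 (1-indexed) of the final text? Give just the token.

Hunk 1: at line 2 remove [rcnx,ifkkb] add [wbfcy,jvofd] -> 11 lines: hkvf pwo oxdym wbfcy jvofd kkys tkb ywd ielol oyafg piuc
Hunk 2: at line 5 remove [kkys,tkb] add [goe,frov,yfxvw] -> 12 lines: hkvf pwo oxdym wbfcy jvofd goe frov yfxvw ywd ielol oyafg piuc
Hunk 3: at line 5 remove [goe] add [gqsx] -> 12 lines: hkvf pwo oxdym wbfcy jvofd gqsx frov yfxvw ywd ielol oyafg piuc
Hunk 4: at line 1 remove [pwo] add [xce] -> 12 lines: hkvf xce oxdym wbfcy jvofd gqsx frov yfxvw ywd ielol oyafg piuc
Hunk 5: at line 1 remove [xce,oxdym] add [ehto,wda] -> 12 lines: hkvf ehto wda wbfcy jvofd gqsx frov yfxvw ywd ielol oyafg piuc
Hunk 6: at line 4 remove [jvofd] add [lgt] -> 12 lines: hkvf ehto wda wbfcy lgt gqsx frov yfxvw ywd ielol oyafg piuc
Final line 7: frov

Answer: frov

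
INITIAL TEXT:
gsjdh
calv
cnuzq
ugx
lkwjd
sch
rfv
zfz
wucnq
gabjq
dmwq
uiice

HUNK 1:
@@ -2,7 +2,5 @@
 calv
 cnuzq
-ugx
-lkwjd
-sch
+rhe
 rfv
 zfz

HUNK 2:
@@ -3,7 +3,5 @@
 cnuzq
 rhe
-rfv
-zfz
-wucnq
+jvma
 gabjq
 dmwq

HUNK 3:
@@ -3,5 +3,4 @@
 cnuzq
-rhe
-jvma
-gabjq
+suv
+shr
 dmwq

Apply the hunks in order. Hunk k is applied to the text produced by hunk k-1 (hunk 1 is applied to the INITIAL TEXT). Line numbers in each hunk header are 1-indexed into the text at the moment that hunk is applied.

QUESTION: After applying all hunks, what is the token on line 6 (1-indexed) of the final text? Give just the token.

Hunk 1: at line 2 remove [ugx,lkwjd,sch] add [rhe] -> 10 lines: gsjdh calv cnuzq rhe rfv zfz wucnq gabjq dmwq uiice
Hunk 2: at line 3 remove [rfv,zfz,wucnq] add [jvma] -> 8 lines: gsjdh calv cnuzq rhe jvma gabjq dmwq uiice
Hunk 3: at line 3 remove [rhe,jvma,gabjq] add [suv,shr] -> 7 lines: gsjdh calv cnuzq suv shr dmwq uiice
Final line 6: dmwq

Answer: dmwq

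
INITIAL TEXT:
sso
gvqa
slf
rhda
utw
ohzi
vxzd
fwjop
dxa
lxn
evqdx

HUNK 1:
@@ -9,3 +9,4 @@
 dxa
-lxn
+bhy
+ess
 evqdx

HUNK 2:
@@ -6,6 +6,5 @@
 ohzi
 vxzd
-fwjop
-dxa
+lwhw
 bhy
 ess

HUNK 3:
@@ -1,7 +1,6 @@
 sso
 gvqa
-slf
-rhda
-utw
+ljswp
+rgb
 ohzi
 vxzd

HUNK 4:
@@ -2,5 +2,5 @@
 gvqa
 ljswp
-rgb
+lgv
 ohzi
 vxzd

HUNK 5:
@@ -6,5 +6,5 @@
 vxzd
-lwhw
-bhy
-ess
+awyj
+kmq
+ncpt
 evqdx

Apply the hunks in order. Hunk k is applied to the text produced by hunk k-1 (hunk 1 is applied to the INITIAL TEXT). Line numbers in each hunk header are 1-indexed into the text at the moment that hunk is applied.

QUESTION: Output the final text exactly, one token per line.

Answer: sso
gvqa
ljswp
lgv
ohzi
vxzd
awyj
kmq
ncpt
evqdx

Derivation:
Hunk 1: at line 9 remove [lxn] add [bhy,ess] -> 12 lines: sso gvqa slf rhda utw ohzi vxzd fwjop dxa bhy ess evqdx
Hunk 2: at line 6 remove [fwjop,dxa] add [lwhw] -> 11 lines: sso gvqa slf rhda utw ohzi vxzd lwhw bhy ess evqdx
Hunk 3: at line 1 remove [slf,rhda,utw] add [ljswp,rgb] -> 10 lines: sso gvqa ljswp rgb ohzi vxzd lwhw bhy ess evqdx
Hunk 4: at line 2 remove [rgb] add [lgv] -> 10 lines: sso gvqa ljswp lgv ohzi vxzd lwhw bhy ess evqdx
Hunk 5: at line 6 remove [lwhw,bhy,ess] add [awyj,kmq,ncpt] -> 10 lines: sso gvqa ljswp lgv ohzi vxzd awyj kmq ncpt evqdx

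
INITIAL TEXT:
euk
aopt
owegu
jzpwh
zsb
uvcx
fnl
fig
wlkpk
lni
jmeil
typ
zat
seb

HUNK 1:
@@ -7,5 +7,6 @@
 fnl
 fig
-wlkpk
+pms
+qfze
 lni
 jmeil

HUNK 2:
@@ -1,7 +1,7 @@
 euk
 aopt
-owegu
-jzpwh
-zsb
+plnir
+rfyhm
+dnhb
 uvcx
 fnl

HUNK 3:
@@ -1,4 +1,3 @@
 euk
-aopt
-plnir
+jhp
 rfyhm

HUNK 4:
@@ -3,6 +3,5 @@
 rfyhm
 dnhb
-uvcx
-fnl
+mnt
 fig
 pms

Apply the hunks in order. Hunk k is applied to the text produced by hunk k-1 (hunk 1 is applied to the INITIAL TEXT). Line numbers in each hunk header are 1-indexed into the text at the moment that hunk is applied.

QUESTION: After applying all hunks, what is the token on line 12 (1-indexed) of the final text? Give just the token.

Answer: zat

Derivation:
Hunk 1: at line 7 remove [wlkpk] add [pms,qfze] -> 15 lines: euk aopt owegu jzpwh zsb uvcx fnl fig pms qfze lni jmeil typ zat seb
Hunk 2: at line 1 remove [owegu,jzpwh,zsb] add [plnir,rfyhm,dnhb] -> 15 lines: euk aopt plnir rfyhm dnhb uvcx fnl fig pms qfze lni jmeil typ zat seb
Hunk 3: at line 1 remove [aopt,plnir] add [jhp] -> 14 lines: euk jhp rfyhm dnhb uvcx fnl fig pms qfze lni jmeil typ zat seb
Hunk 4: at line 3 remove [uvcx,fnl] add [mnt] -> 13 lines: euk jhp rfyhm dnhb mnt fig pms qfze lni jmeil typ zat seb
Final line 12: zat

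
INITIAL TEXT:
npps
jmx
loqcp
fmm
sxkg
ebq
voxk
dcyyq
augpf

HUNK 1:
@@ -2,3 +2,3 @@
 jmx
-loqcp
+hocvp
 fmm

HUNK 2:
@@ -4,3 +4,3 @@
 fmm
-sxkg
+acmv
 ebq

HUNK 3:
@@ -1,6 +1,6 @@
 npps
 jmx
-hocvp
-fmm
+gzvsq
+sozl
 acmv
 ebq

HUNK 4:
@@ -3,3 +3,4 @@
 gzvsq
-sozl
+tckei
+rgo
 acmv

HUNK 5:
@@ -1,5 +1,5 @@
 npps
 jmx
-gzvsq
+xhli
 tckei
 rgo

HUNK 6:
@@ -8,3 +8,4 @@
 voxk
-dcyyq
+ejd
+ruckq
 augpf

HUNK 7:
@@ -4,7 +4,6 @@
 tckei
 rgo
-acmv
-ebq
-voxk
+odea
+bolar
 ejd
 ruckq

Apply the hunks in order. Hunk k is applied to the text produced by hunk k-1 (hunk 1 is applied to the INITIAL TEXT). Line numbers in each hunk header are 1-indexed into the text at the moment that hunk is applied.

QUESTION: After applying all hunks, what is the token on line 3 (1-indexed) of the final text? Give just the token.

Hunk 1: at line 2 remove [loqcp] add [hocvp] -> 9 lines: npps jmx hocvp fmm sxkg ebq voxk dcyyq augpf
Hunk 2: at line 4 remove [sxkg] add [acmv] -> 9 lines: npps jmx hocvp fmm acmv ebq voxk dcyyq augpf
Hunk 3: at line 1 remove [hocvp,fmm] add [gzvsq,sozl] -> 9 lines: npps jmx gzvsq sozl acmv ebq voxk dcyyq augpf
Hunk 4: at line 3 remove [sozl] add [tckei,rgo] -> 10 lines: npps jmx gzvsq tckei rgo acmv ebq voxk dcyyq augpf
Hunk 5: at line 1 remove [gzvsq] add [xhli] -> 10 lines: npps jmx xhli tckei rgo acmv ebq voxk dcyyq augpf
Hunk 6: at line 8 remove [dcyyq] add [ejd,ruckq] -> 11 lines: npps jmx xhli tckei rgo acmv ebq voxk ejd ruckq augpf
Hunk 7: at line 4 remove [acmv,ebq,voxk] add [odea,bolar] -> 10 lines: npps jmx xhli tckei rgo odea bolar ejd ruckq augpf
Final line 3: xhli

Answer: xhli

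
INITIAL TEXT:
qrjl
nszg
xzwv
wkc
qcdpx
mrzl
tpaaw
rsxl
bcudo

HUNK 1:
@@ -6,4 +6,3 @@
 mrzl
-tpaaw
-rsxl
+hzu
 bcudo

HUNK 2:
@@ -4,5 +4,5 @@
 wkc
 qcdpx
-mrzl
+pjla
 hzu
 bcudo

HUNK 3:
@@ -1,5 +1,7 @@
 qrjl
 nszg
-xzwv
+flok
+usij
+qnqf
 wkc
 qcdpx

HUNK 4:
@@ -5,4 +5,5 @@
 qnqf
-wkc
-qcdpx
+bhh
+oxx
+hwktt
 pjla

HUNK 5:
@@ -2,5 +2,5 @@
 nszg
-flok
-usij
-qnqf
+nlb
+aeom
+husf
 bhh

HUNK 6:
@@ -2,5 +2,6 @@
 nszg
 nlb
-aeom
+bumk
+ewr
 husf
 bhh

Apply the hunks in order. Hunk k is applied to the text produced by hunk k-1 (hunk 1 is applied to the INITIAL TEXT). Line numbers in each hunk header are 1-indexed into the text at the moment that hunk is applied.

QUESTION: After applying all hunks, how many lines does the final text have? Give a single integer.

Hunk 1: at line 6 remove [tpaaw,rsxl] add [hzu] -> 8 lines: qrjl nszg xzwv wkc qcdpx mrzl hzu bcudo
Hunk 2: at line 4 remove [mrzl] add [pjla] -> 8 lines: qrjl nszg xzwv wkc qcdpx pjla hzu bcudo
Hunk 3: at line 1 remove [xzwv] add [flok,usij,qnqf] -> 10 lines: qrjl nszg flok usij qnqf wkc qcdpx pjla hzu bcudo
Hunk 4: at line 5 remove [wkc,qcdpx] add [bhh,oxx,hwktt] -> 11 lines: qrjl nszg flok usij qnqf bhh oxx hwktt pjla hzu bcudo
Hunk 5: at line 2 remove [flok,usij,qnqf] add [nlb,aeom,husf] -> 11 lines: qrjl nszg nlb aeom husf bhh oxx hwktt pjla hzu bcudo
Hunk 6: at line 2 remove [aeom] add [bumk,ewr] -> 12 lines: qrjl nszg nlb bumk ewr husf bhh oxx hwktt pjla hzu bcudo
Final line count: 12

Answer: 12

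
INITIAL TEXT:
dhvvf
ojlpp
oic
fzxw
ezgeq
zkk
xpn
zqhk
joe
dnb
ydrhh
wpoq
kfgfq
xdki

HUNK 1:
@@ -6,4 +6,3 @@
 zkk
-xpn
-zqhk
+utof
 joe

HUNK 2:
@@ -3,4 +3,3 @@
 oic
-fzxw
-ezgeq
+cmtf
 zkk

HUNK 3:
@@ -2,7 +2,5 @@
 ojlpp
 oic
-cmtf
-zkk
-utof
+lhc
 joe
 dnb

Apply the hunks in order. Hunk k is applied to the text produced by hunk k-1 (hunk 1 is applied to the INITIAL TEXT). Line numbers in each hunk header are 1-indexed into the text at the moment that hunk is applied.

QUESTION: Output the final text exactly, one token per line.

Hunk 1: at line 6 remove [xpn,zqhk] add [utof] -> 13 lines: dhvvf ojlpp oic fzxw ezgeq zkk utof joe dnb ydrhh wpoq kfgfq xdki
Hunk 2: at line 3 remove [fzxw,ezgeq] add [cmtf] -> 12 lines: dhvvf ojlpp oic cmtf zkk utof joe dnb ydrhh wpoq kfgfq xdki
Hunk 3: at line 2 remove [cmtf,zkk,utof] add [lhc] -> 10 lines: dhvvf ojlpp oic lhc joe dnb ydrhh wpoq kfgfq xdki

Answer: dhvvf
ojlpp
oic
lhc
joe
dnb
ydrhh
wpoq
kfgfq
xdki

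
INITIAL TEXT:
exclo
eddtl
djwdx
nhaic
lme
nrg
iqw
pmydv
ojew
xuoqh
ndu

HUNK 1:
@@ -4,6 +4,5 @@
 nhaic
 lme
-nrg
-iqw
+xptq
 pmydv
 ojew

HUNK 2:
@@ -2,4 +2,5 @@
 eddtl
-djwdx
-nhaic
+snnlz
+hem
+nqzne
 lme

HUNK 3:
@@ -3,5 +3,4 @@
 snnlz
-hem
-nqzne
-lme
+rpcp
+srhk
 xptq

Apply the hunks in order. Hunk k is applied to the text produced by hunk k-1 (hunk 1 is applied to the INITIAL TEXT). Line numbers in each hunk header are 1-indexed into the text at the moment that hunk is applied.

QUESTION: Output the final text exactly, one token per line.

Answer: exclo
eddtl
snnlz
rpcp
srhk
xptq
pmydv
ojew
xuoqh
ndu

Derivation:
Hunk 1: at line 4 remove [nrg,iqw] add [xptq] -> 10 lines: exclo eddtl djwdx nhaic lme xptq pmydv ojew xuoqh ndu
Hunk 2: at line 2 remove [djwdx,nhaic] add [snnlz,hem,nqzne] -> 11 lines: exclo eddtl snnlz hem nqzne lme xptq pmydv ojew xuoqh ndu
Hunk 3: at line 3 remove [hem,nqzne,lme] add [rpcp,srhk] -> 10 lines: exclo eddtl snnlz rpcp srhk xptq pmydv ojew xuoqh ndu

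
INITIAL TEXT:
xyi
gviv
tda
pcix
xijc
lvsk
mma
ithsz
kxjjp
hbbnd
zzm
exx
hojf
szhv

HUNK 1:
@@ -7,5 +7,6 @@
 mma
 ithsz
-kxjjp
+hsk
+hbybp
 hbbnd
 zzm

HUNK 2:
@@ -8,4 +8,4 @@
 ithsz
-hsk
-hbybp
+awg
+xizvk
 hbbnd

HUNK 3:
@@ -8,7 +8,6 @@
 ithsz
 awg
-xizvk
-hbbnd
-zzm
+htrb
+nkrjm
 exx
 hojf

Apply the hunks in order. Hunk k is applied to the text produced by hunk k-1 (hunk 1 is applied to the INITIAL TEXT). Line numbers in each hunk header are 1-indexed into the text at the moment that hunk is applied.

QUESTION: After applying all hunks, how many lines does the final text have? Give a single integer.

Answer: 14

Derivation:
Hunk 1: at line 7 remove [kxjjp] add [hsk,hbybp] -> 15 lines: xyi gviv tda pcix xijc lvsk mma ithsz hsk hbybp hbbnd zzm exx hojf szhv
Hunk 2: at line 8 remove [hsk,hbybp] add [awg,xizvk] -> 15 lines: xyi gviv tda pcix xijc lvsk mma ithsz awg xizvk hbbnd zzm exx hojf szhv
Hunk 3: at line 8 remove [xizvk,hbbnd,zzm] add [htrb,nkrjm] -> 14 lines: xyi gviv tda pcix xijc lvsk mma ithsz awg htrb nkrjm exx hojf szhv
Final line count: 14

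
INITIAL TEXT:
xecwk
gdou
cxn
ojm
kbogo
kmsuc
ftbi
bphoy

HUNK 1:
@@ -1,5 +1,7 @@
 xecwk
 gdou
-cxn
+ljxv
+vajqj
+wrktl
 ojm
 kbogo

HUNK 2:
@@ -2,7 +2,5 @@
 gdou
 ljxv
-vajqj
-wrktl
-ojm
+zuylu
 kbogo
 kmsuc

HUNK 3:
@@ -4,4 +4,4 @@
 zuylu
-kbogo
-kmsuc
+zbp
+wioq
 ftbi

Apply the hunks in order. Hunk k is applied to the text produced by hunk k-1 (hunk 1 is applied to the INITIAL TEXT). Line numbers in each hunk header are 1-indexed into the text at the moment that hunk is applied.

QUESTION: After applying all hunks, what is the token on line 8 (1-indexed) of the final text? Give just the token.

Hunk 1: at line 1 remove [cxn] add [ljxv,vajqj,wrktl] -> 10 lines: xecwk gdou ljxv vajqj wrktl ojm kbogo kmsuc ftbi bphoy
Hunk 2: at line 2 remove [vajqj,wrktl,ojm] add [zuylu] -> 8 lines: xecwk gdou ljxv zuylu kbogo kmsuc ftbi bphoy
Hunk 3: at line 4 remove [kbogo,kmsuc] add [zbp,wioq] -> 8 lines: xecwk gdou ljxv zuylu zbp wioq ftbi bphoy
Final line 8: bphoy

Answer: bphoy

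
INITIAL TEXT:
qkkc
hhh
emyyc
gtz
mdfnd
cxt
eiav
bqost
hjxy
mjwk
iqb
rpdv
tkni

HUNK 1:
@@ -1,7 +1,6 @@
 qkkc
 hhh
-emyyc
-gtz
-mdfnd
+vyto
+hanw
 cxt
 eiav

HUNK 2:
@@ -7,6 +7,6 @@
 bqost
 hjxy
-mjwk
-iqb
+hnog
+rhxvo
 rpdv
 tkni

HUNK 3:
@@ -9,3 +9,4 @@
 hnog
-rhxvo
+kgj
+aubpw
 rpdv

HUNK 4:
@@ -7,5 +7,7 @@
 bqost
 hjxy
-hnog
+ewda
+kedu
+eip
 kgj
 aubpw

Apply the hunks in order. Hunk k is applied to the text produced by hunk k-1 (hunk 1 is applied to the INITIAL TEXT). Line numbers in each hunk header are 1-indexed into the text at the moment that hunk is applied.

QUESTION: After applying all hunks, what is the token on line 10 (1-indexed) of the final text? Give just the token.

Hunk 1: at line 1 remove [emyyc,gtz,mdfnd] add [vyto,hanw] -> 12 lines: qkkc hhh vyto hanw cxt eiav bqost hjxy mjwk iqb rpdv tkni
Hunk 2: at line 7 remove [mjwk,iqb] add [hnog,rhxvo] -> 12 lines: qkkc hhh vyto hanw cxt eiav bqost hjxy hnog rhxvo rpdv tkni
Hunk 3: at line 9 remove [rhxvo] add [kgj,aubpw] -> 13 lines: qkkc hhh vyto hanw cxt eiav bqost hjxy hnog kgj aubpw rpdv tkni
Hunk 4: at line 7 remove [hnog] add [ewda,kedu,eip] -> 15 lines: qkkc hhh vyto hanw cxt eiav bqost hjxy ewda kedu eip kgj aubpw rpdv tkni
Final line 10: kedu

Answer: kedu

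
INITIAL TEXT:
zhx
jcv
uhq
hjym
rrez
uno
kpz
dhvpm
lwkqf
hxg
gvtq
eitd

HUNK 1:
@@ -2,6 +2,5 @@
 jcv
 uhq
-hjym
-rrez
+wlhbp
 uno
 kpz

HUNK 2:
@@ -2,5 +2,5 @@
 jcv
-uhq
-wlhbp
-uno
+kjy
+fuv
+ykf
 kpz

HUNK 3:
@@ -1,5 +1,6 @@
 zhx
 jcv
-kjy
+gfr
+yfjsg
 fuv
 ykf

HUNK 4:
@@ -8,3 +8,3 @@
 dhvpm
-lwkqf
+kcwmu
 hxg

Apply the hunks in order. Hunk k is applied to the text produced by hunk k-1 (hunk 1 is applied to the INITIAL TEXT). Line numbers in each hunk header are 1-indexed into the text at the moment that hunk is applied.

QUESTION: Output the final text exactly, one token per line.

Hunk 1: at line 2 remove [hjym,rrez] add [wlhbp] -> 11 lines: zhx jcv uhq wlhbp uno kpz dhvpm lwkqf hxg gvtq eitd
Hunk 2: at line 2 remove [uhq,wlhbp,uno] add [kjy,fuv,ykf] -> 11 lines: zhx jcv kjy fuv ykf kpz dhvpm lwkqf hxg gvtq eitd
Hunk 3: at line 1 remove [kjy] add [gfr,yfjsg] -> 12 lines: zhx jcv gfr yfjsg fuv ykf kpz dhvpm lwkqf hxg gvtq eitd
Hunk 4: at line 8 remove [lwkqf] add [kcwmu] -> 12 lines: zhx jcv gfr yfjsg fuv ykf kpz dhvpm kcwmu hxg gvtq eitd

Answer: zhx
jcv
gfr
yfjsg
fuv
ykf
kpz
dhvpm
kcwmu
hxg
gvtq
eitd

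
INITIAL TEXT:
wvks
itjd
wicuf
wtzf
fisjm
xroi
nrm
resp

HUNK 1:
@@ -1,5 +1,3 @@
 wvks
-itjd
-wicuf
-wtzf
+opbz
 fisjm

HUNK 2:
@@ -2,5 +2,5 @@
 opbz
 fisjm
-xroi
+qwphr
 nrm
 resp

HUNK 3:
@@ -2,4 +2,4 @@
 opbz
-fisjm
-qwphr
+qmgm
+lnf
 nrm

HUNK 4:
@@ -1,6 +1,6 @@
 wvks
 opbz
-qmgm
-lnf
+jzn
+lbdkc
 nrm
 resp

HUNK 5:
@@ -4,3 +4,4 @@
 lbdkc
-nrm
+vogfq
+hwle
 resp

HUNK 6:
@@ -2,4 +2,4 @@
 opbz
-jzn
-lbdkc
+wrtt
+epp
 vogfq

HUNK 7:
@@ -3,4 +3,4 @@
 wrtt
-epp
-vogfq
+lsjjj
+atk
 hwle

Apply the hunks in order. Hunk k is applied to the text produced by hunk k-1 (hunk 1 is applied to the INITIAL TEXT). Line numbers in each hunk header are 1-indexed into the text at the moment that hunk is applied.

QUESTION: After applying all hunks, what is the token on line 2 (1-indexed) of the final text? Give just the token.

Hunk 1: at line 1 remove [itjd,wicuf,wtzf] add [opbz] -> 6 lines: wvks opbz fisjm xroi nrm resp
Hunk 2: at line 2 remove [xroi] add [qwphr] -> 6 lines: wvks opbz fisjm qwphr nrm resp
Hunk 3: at line 2 remove [fisjm,qwphr] add [qmgm,lnf] -> 6 lines: wvks opbz qmgm lnf nrm resp
Hunk 4: at line 1 remove [qmgm,lnf] add [jzn,lbdkc] -> 6 lines: wvks opbz jzn lbdkc nrm resp
Hunk 5: at line 4 remove [nrm] add [vogfq,hwle] -> 7 lines: wvks opbz jzn lbdkc vogfq hwle resp
Hunk 6: at line 2 remove [jzn,lbdkc] add [wrtt,epp] -> 7 lines: wvks opbz wrtt epp vogfq hwle resp
Hunk 7: at line 3 remove [epp,vogfq] add [lsjjj,atk] -> 7 lines: wvks opbz wrtt lsjjj atk hwle resp
Final line 2: opbz

Answer: opbz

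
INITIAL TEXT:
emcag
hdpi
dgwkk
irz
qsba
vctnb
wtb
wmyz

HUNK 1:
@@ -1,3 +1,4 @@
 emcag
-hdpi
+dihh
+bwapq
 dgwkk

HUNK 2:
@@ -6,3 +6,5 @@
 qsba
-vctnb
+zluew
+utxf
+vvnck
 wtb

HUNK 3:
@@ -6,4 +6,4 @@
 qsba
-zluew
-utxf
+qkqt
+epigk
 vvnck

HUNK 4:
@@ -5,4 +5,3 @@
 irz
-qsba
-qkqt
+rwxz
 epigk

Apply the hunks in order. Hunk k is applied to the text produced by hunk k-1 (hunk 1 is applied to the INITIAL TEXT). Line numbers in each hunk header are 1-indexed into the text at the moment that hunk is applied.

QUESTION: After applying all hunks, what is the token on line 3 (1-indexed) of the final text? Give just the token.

Hunk 1: at line 1 remove [hdpi] add [dihh,bwapq] -> 9 lines: emcag dihh bwapq dgwkk irz qsba vctnb wtb wmyz
Hunk 2: at line 6 remove [vctnb] add [zluew,utxf,vvnck] -> 11 lines: emcag dihh bwapq dgwkk irz qsba zluew utxf vvnck wtb wmyz
Hunk 3: at line 6 remove [zluew,utxf] add [qkqt,epigk] -> 11 lines: emcag dihh bwapq dgwkk irz qsba qkqt epigk vvnck wtb wmyz
Hunk 4: at line 5 remove [qsba,qkqt] add [rwxz] -> 10 lines: emcag dihh bwapq dgwkk irz rwxz epigk vvnck wtb wmyz
Final line 3: bwapq

Answer: bwapq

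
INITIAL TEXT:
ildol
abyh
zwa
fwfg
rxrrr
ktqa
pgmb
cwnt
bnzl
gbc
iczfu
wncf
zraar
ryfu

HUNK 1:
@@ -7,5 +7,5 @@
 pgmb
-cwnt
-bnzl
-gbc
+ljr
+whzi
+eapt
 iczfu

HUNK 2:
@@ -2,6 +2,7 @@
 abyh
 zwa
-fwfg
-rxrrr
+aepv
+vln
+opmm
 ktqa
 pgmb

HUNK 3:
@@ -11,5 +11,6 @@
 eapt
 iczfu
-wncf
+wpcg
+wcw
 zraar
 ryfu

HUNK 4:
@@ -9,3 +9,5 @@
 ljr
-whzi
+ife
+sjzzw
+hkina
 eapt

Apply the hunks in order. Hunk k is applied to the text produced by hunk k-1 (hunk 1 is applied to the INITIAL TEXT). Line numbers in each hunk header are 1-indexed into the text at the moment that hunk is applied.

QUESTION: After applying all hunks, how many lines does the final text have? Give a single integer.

Hunk 1: at line 7 remove [cwnt,bnzl,gbc] add [ljr,whzi,eapt] -> 14 lines: ildol abyh zwa fwfg rxrrr ktqa pgmb ljr whzi eapt iczfu wncf zraar ryfu
Hunk 2: at line 2 remove [fwfg,rxrrr] add [aepv,vln,opmm] -> 15 lines: ildol abyh zwa aepv vln opmm ktqa pgmb ljr whzi eapt iczfu wncf zraar ryfu
Hunk 3: at line 11 remove [wncf] add [wpcg,wcw] -> 16 lines: ildol abyh zwa aepv vln opmm ktqa pgmb ljr whzi eapt iczfu wpcg wcw zraar ryfu
Hunk 4: at line 9 remove [whzi] add [ife,sjzzw,hkina] -> 18 lines: ildol abyh zwa aepv vln opmm ktqa pgmb ljr ife sjzzw hkina eapt iczfu wpcg wcw zraar ryfu
Final line count: 18

Answer: 18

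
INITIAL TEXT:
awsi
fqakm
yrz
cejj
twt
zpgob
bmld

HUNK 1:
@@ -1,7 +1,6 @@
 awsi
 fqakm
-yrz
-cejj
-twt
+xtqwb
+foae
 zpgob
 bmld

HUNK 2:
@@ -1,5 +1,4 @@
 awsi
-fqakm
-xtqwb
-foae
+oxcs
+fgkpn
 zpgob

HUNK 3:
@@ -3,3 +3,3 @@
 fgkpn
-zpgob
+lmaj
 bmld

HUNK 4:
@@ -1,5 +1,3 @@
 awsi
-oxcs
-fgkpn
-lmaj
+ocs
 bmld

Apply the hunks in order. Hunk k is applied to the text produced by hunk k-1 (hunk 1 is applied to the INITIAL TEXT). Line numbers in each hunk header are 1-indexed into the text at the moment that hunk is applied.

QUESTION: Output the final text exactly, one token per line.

Answer: awsi
ocs
bmld

Derivation:
Hunk 1: at line 1 remove [yrz,cejj,twt] add [xtqwb,foae] -> 6 lines: awsi fqakm xtqwb foae zpgob bmld
Hunk 2: at line 1 remove [fqakm,xtqwb,foae] add [oxcs,fgkpn] -> 5 lines: awsi oxcs fgkpn zpgob bmld
Hunk 3: at line 3 remove [zpgob] add [lmaj] -> 5 lines: awsi oxcs fgkpn lmaj bmld
Hunk 4: at line 1 remove [oxcs,fgkpn,lmaj] add [ocs] -> 3 lines: awsi ocs bmld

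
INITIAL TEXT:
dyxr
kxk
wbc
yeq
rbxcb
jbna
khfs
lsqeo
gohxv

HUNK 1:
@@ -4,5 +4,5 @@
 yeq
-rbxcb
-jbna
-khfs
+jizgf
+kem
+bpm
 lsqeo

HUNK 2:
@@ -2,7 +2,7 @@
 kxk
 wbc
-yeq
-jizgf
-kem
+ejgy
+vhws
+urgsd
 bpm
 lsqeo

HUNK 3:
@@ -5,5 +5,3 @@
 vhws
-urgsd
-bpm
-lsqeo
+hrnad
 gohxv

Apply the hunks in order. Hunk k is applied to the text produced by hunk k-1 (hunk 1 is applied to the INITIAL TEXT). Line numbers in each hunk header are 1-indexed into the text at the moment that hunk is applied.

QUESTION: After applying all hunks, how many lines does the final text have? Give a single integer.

Hunk 1: at line 4 remove [rbxcb,jbna,khfs] add [jizgf,kem,bpm] -> 9 lines: dyxr kxk wbc yeq jizgf kem bpm lsqeo gohxv
Hunk 2: at line 2 remove [yeq,jizgf,kem] add [ejgy,vhws,urgsd] -> 9 lines: dyxr kxk wbc ejgy vhws urgsd bpm lsqeo gohxv
Hunk 3: at line 5 remove [urgsd,bpm,lsqeo] add [hrnad] -> 7 lines: dyxr kxk wbc ejgy vhws hrnad gohxv
Final line count: 7

Answer: 7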